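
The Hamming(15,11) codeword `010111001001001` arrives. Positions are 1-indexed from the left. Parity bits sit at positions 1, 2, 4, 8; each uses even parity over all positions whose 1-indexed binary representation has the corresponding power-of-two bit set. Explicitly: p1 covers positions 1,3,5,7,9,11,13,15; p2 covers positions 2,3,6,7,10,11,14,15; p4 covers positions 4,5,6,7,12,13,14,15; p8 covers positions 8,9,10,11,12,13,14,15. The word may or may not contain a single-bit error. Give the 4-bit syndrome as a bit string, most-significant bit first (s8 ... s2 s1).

s1: b1⊕b3⊕b5⊕b7⊕b9⊕b11⊕b13⊕b15 = 0⊕0⊕1⊕0⊕1⊕0⊕0⊕1 = 1
s2: b2⊕b3⊕b6⊕b7⊕b10⊕b11⊕b14⊕b15 = 1⊕0⊕1⊕0⊕0⊕0⊕0⊕1 = 1
s4: b4⊕b5⊕b6⊕b7⊕b12⊕b13⊕b14⊕b15 = 1⊕1⊕1⊕0⊕1⊕0⊕0⊕1 = 1
s8: b8⊕b9⊕b10⊕b11⊕b12⊕b13⊕b14⊕b15 = 0⊕1⊕0⊕0⊕1⊕0⊕0⊕1 = 1
Syndrome (s8...s1) = 1111 → position 15.

1111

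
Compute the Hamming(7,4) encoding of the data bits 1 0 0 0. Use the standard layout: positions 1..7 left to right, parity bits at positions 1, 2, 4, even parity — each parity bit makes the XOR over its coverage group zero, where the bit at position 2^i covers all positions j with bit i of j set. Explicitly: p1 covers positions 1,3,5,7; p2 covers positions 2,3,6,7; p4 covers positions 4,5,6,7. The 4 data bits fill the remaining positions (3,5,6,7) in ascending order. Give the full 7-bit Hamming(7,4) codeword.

Place data bits at non-power-of-two positions: b3=1, b5=0, b6=0, b7=0.
p1 = XOR of data positions {3,5,7} = 1⊕0⊕0 = 1
p2 = XOR of data positions {3,6,7} = 1⊕0⊕0 = 1
p4 = XOR of data positions {5,6,7} = 0⊕0⊕0 = 0
Codeword b1..b7 = 1110000

1110000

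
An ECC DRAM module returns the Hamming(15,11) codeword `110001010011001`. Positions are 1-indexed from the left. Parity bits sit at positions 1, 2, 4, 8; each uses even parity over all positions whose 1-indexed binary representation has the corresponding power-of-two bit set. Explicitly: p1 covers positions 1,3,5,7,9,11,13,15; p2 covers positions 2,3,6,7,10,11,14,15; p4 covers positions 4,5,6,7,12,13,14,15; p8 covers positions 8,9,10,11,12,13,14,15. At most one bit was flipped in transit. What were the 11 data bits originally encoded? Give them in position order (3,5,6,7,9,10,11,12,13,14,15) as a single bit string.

01100011001

s1: b1⊕b3⊕b5⊕b7⊕b9⊕b11⊕b13⊕b15 = 1⊕0⊕0⊕0⊕0⊕1⊕0⊕1 = 1
s2: b2⊕b3⊕b6⊕b7⊕b10⊕b11⊕b14⊕b15 = 1⊕0⊕1⊕0⊕0⊕1⊕0⊕1 = 0
s4: b4⊕b5⊕b6⊕b7⊕b12⊕b13⊕b14⊕b15 = 0⊕0⊕1⊕0⊕1⊕0⊕0⊕1 = 1
s8: b8⊕b9⊕b10⊕b11⊕b12⊕b13⊕b14⊕b15 = 1⊕0⊕0⊕1⊕1⊕0⊕0⊕1 = 0
Syndrome (s8...s1) = 0101 → position 5.
Flip bit 5: corrected codeword = 110011010011001
Data bits at positions 3,5,6,7,9,10,11,12,13,14,15: 01100011001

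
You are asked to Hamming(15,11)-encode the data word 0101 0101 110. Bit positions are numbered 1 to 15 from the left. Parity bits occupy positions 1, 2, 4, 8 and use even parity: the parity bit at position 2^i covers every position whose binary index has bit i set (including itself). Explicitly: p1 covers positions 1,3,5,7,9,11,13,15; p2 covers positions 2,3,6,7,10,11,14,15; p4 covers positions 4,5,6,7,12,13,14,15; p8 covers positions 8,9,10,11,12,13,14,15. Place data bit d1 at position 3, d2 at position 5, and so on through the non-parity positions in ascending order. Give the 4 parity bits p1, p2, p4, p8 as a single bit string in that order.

Place data bits at non-power-of-two positions: b3=0, b5=1, b6=0, b7=1, b9=0, b10=1, b11=0, b12=1, b13=1, b14=1, b15=0.
p1 = XOR of data positions {3,5,7,9,11,13,15} = 0⊕1⊕1⊕0⊕0⊕1⊕0 = 1
p2 = XOR of data positions {3,6,7,10,11,14,15} = 0⊕0⊕1⊕1⊕0⊕1⊕0 = 1
p4 = XOR of data positions {5,6,7,12,13,14,15} = 1⊕0⊕1⊕1⊕1⊕1⊕0 = 1
p8 = XOR of data positions {9,10,11,12,13,14,15} = 0⊕1⊕0⊕1⊕1⊕1⊕0 = 0
Parity bits p1,p2,p4,p8 = 1110

1110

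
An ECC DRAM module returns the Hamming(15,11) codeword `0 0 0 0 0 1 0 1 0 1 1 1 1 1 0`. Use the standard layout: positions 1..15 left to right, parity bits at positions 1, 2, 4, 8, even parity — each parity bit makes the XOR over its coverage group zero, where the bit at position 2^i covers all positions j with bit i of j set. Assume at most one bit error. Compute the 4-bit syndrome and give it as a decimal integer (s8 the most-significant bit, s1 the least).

0

s1: b1⊕b3⊕b5⊕b7⊕b9⊕b11⊕b13⊕b15 = 0⊕0⊕0⊕0⊕0⊕1⊕1⊕0 = 0
s2: b2⊕b3⊕b6⊕b7⊕b10⊕b11⊕b14⊕b15 = 0⊕0⊕1⊕0⊕1⊕1⊕1⊕0 = 0
s4: b4⊕b5⊕b6⊕b7⊕b12⊕b13⊕b14⊕b15 = 0⊕0⊕1⊕0⊕1⊕1⊕1⊕0 = 0
s8: b8⊕b9⊕b10⊕b11⊕b12⊕b13⊕b14⊕b15 = 1⊕0⊕1⊕1⊕1⊕1⊕1⊕0 = 0
Syndrome (s8...s1) = 0000 → position 0 (no error).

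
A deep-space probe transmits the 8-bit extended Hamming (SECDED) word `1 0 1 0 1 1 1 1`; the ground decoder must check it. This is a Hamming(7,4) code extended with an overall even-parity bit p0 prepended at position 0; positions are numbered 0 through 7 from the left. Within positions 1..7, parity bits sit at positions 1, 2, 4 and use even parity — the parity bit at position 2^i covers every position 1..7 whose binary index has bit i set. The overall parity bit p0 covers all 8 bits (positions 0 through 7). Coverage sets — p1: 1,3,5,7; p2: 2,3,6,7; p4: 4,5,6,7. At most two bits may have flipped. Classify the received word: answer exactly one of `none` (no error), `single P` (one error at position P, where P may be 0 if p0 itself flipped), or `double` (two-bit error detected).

double

s1: b1⊕b3⊕b5⊕b7 = 0⊕0⊕1⊕1 = 0
s2: b2⊕b3⊕b6⊕b7 = 1⊕0⊕1⊕1 = 1
s4: b4⊕b5⊕b6⊕b7 = 1⊕1⊕1⊕1 = 0
Syndrome (s4...s1) = 010 → position 2.
Overall parity (XOR of all 8 bits, including p0): 1⊕0⊕1⊕0⊕1⊕1⊕1⊕1 = 0
Overall=0, syndrome position=2 → double-bit error detected (uncorrectable).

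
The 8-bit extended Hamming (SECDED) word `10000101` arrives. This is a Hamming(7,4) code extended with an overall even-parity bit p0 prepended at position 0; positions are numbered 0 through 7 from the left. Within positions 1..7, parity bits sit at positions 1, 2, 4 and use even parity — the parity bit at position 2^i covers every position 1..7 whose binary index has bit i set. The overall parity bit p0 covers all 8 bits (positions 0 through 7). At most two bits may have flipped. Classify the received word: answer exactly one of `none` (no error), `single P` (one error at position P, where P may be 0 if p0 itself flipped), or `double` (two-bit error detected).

single 2

s1: b1⊕b3⊕b5⊕b7 = 0⊕0⊕1⊕1 = 0
s2: b2⊕b3⊕b6⊕b7 = 0⊕0⊕0⊕1 = 1
s4: b4⊕b5⊕b6⊕b7 = 0⊕1⊕0⊕1 = 0
Syndrome (s4...s1) = 010 → position 2.
Overall parity (XOR of all 8 bits, including p0): 1⊕0⊕0⊕0⊕0⊕1⊕0⊕1 = 1
Overall=1, syndrome position=2 → single-bit error at position 2.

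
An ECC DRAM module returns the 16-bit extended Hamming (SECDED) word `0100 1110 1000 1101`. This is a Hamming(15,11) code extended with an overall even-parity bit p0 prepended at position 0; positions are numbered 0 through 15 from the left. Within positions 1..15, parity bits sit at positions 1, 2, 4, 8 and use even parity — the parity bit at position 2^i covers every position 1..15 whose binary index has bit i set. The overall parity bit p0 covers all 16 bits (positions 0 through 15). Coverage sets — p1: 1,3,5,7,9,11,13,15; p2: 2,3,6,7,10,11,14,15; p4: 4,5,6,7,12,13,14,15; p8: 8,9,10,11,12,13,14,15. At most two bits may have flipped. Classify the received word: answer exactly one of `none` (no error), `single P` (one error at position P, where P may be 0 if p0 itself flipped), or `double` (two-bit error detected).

s1: b1⊕b3⊕b5⊕b7⊕b9⊕b11⊕b13⊕b15 = 1⊕0⊕1⊕0⊕0⊕0⊕1⊕1 = 0
s2: b2⊕b3⊕b6⊕b7⊕b10⊕b11⊕b14⊕b15 = 0⊕0⊕1⊕0⊕0⊕0⊕0⊕1 = 0
s4: b4⊕b5⊕b6⊕b7⊕b12⊕b13⊕b14⊕b15 = 1⊕1⊕1⊕0⊕1⊕1⊕0⊕1 = 0
s8: b8⊕b9⊕b10⊕b11⊕b12⊕b13⊕b14⊕b15 = 1⊕0⊕0⊕0⊕1⊕1⊕0⊕1 = 0
Syndrome (s8...s1) = 0000 → position 0 (no error).
Overall parity (XOR of all 16 bits, including p0): 0⊕1⊕0⊕0⊕1⊕1⊕1⊕0⊕1⊕0⊕0⊕0⊕1⊕1⊕0⊕1 = 0
Overall=0, syndrome position=0 → no error.

none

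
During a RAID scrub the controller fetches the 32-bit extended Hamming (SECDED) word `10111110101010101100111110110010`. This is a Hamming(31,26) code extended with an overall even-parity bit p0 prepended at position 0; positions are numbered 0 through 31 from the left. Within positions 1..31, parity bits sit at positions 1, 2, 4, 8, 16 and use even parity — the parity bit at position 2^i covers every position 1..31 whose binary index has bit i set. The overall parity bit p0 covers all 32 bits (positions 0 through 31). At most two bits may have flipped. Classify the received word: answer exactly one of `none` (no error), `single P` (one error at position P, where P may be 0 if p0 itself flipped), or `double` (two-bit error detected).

none

s1: b1⊕b3⊕b5⊕b7⊕b9⊕b11⊕b13⊕b15⊕b17⊕b19⊕b21⊕b23⊕b25⊕b27⊕b29⊕b31 = 0⊕1⊕1⊕0⊕0⊕0⊕0⊕0⊕1⊕0⊕1⊕1⊕0⊕1⊕0⊕0 = 0
s2: b2⊕b3⊕b6⊕b7⊕b10⊕b11⊕b14⊕b15⊕b18⊕b19⊕b22⊕b23⊕b26⊕b27⊕b30⊕b31 = 1⊕1⊕1⊕0⊕1⊕0⊕1⊕0⊕0⊕0⊕1⊕1⊕1⊕1⊕1⊕0 = 0
s4: b4⊕b5⊕b6⊕b7⊕b12⊕b13⊕b14⊕b15⊕b20⊕b21⊕b22⊕b23⊕b28⊕b29⊕b30⊕b31 = 1⊕1⊕1⊕0⊕1⊕0⊕1⊕0⊕1⊕1⊕1⊕1⊕0⊕0⊕1⊕0 = 0
s8: b8⊕b9⊕b10⊕b11⊕b12⊕b13⊕b14⊕b15⊕b24⊕b25⊕b26⊕b27⊕b28⊕b29⊕b30⊕b31 = 1⊕0⊕1⊕0⊕1⊕0⊕1⊕0⊕1⊕0⊕1⊕1⊕0⊕0⊕1⊕0 = 0
s16: b16⊕b17⊕b18⊕b19⊕b20⊕b21⊕b22⊕b23⊕b24⊕b25⊕b26⊕b27⊕b28⊕b29⊕b30⊕b31 = 1⊕1⊕0⊕0⊕1⊕1⊕1⊕1⊕1⊕0⊕1⊕1⊕0⊕0⊕1⊕0 = 0
Syndrome (s16...s1) = 00000 → position 0 (no error).
Overall parity (XOR of all 32 bits, including p0): 1⊕0⊕1⊕1⊕1⊕1⊕1⊕0⊕1⊕0⊕1⊕0⊕1⊕0⊕1⊕0⊕1⊕1⊕0⊕0⊕1⊕1⊕1⊕1⊕1⊕0⊕1⊕1⊕0⊕0⊕1⊕0 = 0
Overall=0, syndrome position=0 → no error.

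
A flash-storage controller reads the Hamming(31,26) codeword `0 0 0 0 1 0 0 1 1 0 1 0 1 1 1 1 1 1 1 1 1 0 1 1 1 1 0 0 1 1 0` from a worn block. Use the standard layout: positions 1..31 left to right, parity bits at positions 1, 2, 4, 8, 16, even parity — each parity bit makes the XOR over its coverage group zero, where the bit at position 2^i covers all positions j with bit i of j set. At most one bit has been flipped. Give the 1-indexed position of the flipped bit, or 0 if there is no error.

s1: b1⊕b3⊕b5⊕b7⊕b9⊕b11⊕b13⊕b15⊕b17⊕b19⊕b21⊕b23⊕b25⊕b27⊕b29⊕b31 = 0⊕0⊕1⊕0⊕1⊕1⊕1⊕1⊕1⊕1⊕1⊕1⊕1⊕0⊕1⊕0 = 1
s2: b2⊕b3⊕b6⊕b7⊕b10⊕b11⊕b14⊕b15⊕b18⊕b19⊕b22⊕b23⊕b26⊕b27⊕b30⊕b31 = 0⊕0⊕0⊕0⊕0⊕1⊕1⊕1⊕1⊕1⊕0⊕1⊕1⊕0⊕1⊕0 = 0
s4: b4⊕b5⊕b6⊕b7⊕b12⊕b13⊕b14⊕b15⊕b20⊕b21⊕b22⊕b23⊕b28⊕b29⊕b30⊕b31 = 0⊕1⊕0⊕0⊕0⊕1⊕1⊕1⊕1⊕1⊕0⊕1⊕0⊕1⊕1⊕0 = 1
s8: b8⊕b9⊕b10⊕b11⊕b12⊕b13⊕b14⊕b15⊕b24⊕b25⊕b26⊕b27⊕b28⊕b29⊕b30⊕b31 = 1⊕1⊕0⊕1⊕0⊕1⊕1⊕1⊕1⊕1⊕1⊕0⊕0⊕1⊕1⊕0 = 1
s16: b16⊕b17⊕b18⊕b19⊕b20⊕b21⊕b22⊕b23⊕b24⊕b25⊕b26⊕b27⊕b28⊕b29⊕b30⊕b31 = 1⊕1⊕1⊕1⊕1⊕1⊕0⊕1⊕1⊕1⊕1⊕0⊕0⊕1⊕1⊕0 = 0
Syndrome (s16...s1) = 01101 → position 13.

13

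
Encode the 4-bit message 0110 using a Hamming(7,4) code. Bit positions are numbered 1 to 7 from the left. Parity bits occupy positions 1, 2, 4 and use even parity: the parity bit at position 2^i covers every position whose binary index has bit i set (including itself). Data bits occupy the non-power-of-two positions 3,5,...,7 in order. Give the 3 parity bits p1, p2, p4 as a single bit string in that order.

Place data bits at non-power-of-two positions: b3=0, b5=1, b6=1, b7=0.
p1 = XOR of data positions {3,5,7} = 0⊕1⊕0 = 1
p2 = XOR of data positions {3,6,7} = 0⊕1⊕0 = 1
p4 = XOR of data positions {5,6,7} = 1⊕1⊕0 = 0
Parity bits p1,p2,p4 = 110

110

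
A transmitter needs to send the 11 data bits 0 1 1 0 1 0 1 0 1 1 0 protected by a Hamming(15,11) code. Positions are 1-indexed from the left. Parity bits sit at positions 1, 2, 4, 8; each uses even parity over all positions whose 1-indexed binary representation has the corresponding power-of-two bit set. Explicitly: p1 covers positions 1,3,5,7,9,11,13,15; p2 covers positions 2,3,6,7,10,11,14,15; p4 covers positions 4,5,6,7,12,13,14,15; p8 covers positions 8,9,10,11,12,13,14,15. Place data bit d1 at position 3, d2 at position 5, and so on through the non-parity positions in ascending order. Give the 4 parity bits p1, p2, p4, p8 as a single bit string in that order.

0100

Place data bits at non-power-of-two positions: b3=0, b5=1, b6=1, b7=0, b9=1, b10=0, b11=1, b12=0, b13=1, b14=1, b15=0.
p1 = XOR of data positions {3,5,7,9,11,13,15} = 0⊕1⊕0⊕1⊕1⊕1⊕0 = 0
p2 = XOR of data positions {3,6,7,10,11,14,15} = 0⊕1⊕0⊕0⊕1⊕1⊕0 = 1
p4 = XOR of data positions {5,6,7,12,13,14,15} = 1⊕1⊕0⊕0⊕1⊕1⊕0 = 0
p8 = XOR of data positions {9,10,11,12,13,14,15} = 1⊕0⊕1⊕0⊕1⊕1⊕0 = 0
Parity bits p1,p2,p4,p8 = 0100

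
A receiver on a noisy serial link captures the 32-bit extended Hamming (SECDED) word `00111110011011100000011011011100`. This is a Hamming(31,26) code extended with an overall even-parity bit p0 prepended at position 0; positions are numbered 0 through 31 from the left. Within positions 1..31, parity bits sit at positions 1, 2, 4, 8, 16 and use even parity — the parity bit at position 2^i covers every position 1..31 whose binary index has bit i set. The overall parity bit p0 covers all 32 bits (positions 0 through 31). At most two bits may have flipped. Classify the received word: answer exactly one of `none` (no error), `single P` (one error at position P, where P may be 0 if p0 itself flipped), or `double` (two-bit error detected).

single 18

s1: b1⊕b3⊕b5⊕b7⊕b9⊕b11⊕b13⊕b15⊕b17⊕b19⊕b21⊕b23⊕b25⊕b27⊕b29⊕b31 = 0⊕1⊕1⊕0⊕1⊕0⊕1⊕0⊕0⊕0⊕1⊕0⊕1⊕1⊕1⊕0 = 0
s2: b2⊕b3⊕b6⊕b7⊕b10⊕b11⊕b14⊕b15⊕b18⊕b19⊕b22⊕b23⊕b26⊕b27⊕b30⊕b31 = 1⊕1⊕1⊕0⊕1⊕0⊕1⊕0⊕0⊕0⊕1⊕0⊕0⊕1⊕0⊕0 = 1
s4: b4⊕b5⊕b6⊕b7⊕b12⊕b13⊕b14⊕b15⊕b20⊕b21⊕b22⊕b23⊕b28⊕b29⊕b30⊕b31 = 1⊕1⊕1⊕0⊕1⊕1⊕1⊕0⊕0⊕1⊕1⊕0⊕1⊕1⊕0⊕0 = 0
s8: b8⊕b9⊕b10⊕b11⊕b12⊕b13⊕b14⊕b15⊕b24⊕b25⊕b26⊕b27⊕b28⊕b29⊕b30⊕b31 = 0⊕1⊕1⊕0⊕1⊕1⊕1⊕0⊕1⊕1⊕0⊕1⊕1⊕1⊕0⊕0 = 0
s16: b16⊕b17⊕b18⊕b19⊕b20⊕b21⊕b22⊕b23⊕b24⊕b25⊕b26⊕b27⊕b28⊕b29⊕b30⊕b31 = 0⊕0⊕0⊕0⊕0⊕1⊕1⊕0⊕1⊕1⊕0⊕1⊕1⊕1⊕0⊕0 = 1
Syndrome (s16...s1) = 10010 → position 18.
Overall parity (XOR of all 32 bits, including p0): 0⊕0⊕1⊕1⊕1⊕1⊕1⊕0⊕0⊕1⊕1⊕0⊕1⊕1⊕1⊕0⊕0⊕0⊕0⊕0⊕0⊕1⊕1⊕0⊕1⊕1⊕0⊕1⊕1⊕1⊕0⊕0 = 1
Overall=1, syndrome position=18 → single-bit error at position 18.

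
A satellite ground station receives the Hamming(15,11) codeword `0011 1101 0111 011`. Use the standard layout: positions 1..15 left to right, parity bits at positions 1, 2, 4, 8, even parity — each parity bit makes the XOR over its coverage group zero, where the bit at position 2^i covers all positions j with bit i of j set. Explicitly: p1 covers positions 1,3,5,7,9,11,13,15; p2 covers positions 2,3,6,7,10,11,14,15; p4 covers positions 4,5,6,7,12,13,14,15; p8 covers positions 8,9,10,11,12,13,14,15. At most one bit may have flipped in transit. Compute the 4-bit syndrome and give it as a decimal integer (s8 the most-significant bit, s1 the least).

0

s1: b1⊕b3⊕b5⊕b7⊕b9⊕b11⊕b13⊕b15 = 0⊕1⊕1⊕0⊕0⊕1⊕0⊕1 = 0
s2: b2⊕b3⊕b6⊕b7⊕b10⊕b11⊕b14⊕b15 = 0⊕1⊕1⊕0⊕1⊕1⊕1⊕1 = 0
s4: b4⊕b5⊕b6⊕b7⊕b12⊕b13⊕b14⊕b15 = 1⊕1⊕1⊕0⊕1⊕0⊕1⊕1 = 0
s8: b8⊕b9⊕b10⊕b11⊕b12⊕b13⊕b14⊕b15 = 1⊕0⊕1⊕1⊕1⊕0⊕1⊕1 = 0
Syndrome (s8...s1) = 0000 → position 0 (no error).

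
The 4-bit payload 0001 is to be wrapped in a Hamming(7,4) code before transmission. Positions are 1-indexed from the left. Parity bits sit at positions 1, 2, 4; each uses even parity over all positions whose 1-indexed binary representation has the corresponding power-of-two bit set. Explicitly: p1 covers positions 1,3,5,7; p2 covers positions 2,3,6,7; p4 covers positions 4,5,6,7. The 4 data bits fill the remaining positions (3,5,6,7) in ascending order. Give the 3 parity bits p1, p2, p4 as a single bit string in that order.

111

Place data bits at non-power-of-two positions: b3=0, b5=0, b6=0, b7=1.
p1 = XOR of data positions {3,5,7} = 0⊕0⊕1 = 1
p2 = XOR of data positions {3,6,7} = 0⊕0⊕1 = 1
p4 = XOR of data positions {5,6,7} = 0⊕0⊕1 = 1
Parity bits p1,p2,p4 = 111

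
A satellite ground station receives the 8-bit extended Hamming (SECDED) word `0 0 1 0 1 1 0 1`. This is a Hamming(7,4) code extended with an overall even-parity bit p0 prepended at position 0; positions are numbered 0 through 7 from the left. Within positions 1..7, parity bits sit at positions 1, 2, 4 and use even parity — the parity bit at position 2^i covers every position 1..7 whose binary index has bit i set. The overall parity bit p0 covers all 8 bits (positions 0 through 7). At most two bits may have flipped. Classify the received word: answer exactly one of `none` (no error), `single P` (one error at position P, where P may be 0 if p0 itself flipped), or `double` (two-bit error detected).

s1: b1⊕b3⊕b5⊕b7 = 0⊕0⊕1⊕1 = 0
s2: b2⊕b3⊕b6⊕b7 = 1⊕0⊕0⊕1 = 0
s4: b4⊕b5⊕b6⊕b7 = 1⊕1⊕0⊕1 = 1
Syndrome (s4...s1) = 100 → position 4.
Overall parity (XOR of all 8 bits, including p0): 0⊕0⊕1⊕0⊕1⊕1⊕0⊕1 = 0
Overall=0, syndrome position=4 → double-bit error detected (uncorrectable).

double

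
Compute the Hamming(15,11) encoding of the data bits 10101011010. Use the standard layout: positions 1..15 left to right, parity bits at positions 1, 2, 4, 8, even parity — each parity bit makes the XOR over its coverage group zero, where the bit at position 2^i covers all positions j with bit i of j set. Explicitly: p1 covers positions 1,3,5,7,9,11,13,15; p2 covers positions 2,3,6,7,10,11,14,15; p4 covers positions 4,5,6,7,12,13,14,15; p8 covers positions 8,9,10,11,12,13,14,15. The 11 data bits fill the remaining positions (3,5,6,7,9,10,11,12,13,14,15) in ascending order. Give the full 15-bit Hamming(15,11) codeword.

Place data bits at non-power-of-two positions: b3=1, b5=0, b6=1, b7=0, b9=1, b10=0, b11=1, b12=1, b13=0, b14=1, b15=0.
p1 = XOR of data positions {3,5,7,9,11,13,15} = 1⊕0⊕0⊕1⊕1⊕0⊕0 = 1
p2 = XOR of data positions {3,6,7,10,11,14,15} = 1⊕1⊕0⊕0⊕1⊕1⊕0 = 0
p4 = XOR of data positions {5,6,7,12,13,14,15} = 0⊕1⊕0⊕1⊕0⊕1⊕0 = 1
p8 = XOR of data positions {9,10,11,12,13,14,15} = 1⊕0⊕1⊕1⊕0⊕1⊕0 = 0
Codeword b1..b15 = 101101001011010

101101001011010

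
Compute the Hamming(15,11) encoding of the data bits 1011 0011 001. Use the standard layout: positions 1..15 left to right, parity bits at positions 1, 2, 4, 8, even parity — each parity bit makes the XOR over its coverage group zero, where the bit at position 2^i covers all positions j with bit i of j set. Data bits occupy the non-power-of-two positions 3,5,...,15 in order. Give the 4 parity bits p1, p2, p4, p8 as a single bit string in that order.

0101

Place data bits at non-power-of-two positions: b3=1, b5=0, b6=1, b7=1, b9=0, b10=0, b11=1, b12=1, b13=0, b14=0, b15=1.
p1 = XOR of data positions {3,5,7,9,11,13,15} = 1⊕0⊕1⊕0⊕1⊕0⊕1 = 0
p2 = XOR of data positions {3,6,7,10,11,14,15} = 1⊕1⊕1⊕0⊕1⊕0⊕1 = 1
p4 = XOR of data positions {5,6,7,12,13,14,15} = 0⊕1⊕1⊕1⊕0⊕0⊕1 = 0
p8 = XOR of data positions {9,10,11,12,13,14,15} = 0⊕0⊕1⊕1⊕0⊕0⊕1 = 1
Parity bits p1,p2,p4,p8 = 0101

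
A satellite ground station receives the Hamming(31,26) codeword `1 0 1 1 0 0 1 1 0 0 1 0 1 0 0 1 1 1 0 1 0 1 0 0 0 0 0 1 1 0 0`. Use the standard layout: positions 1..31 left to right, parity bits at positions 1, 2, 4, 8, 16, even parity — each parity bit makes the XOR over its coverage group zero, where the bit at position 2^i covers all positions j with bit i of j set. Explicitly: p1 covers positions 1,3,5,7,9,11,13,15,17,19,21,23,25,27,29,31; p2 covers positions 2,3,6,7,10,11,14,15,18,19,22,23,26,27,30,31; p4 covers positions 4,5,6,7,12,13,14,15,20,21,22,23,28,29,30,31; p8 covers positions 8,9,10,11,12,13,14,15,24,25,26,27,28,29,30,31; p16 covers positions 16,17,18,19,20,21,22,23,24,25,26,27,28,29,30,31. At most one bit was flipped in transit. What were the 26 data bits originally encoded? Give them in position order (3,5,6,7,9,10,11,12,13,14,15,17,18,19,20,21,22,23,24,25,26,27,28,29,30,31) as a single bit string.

s1: b1⊕b3⊕b5⊕b7⊕b9⊕b11⊕b13⊕b15⊕b17⊕b19⊕b21⊕b23⊕b25⊕b27⊕b29⊕b31 = 1⊕1⊕0⊕1⊕0⊕1⊕1⊕0⊕1⊕0⊕0⊕0⊕0⊕0⊕1⊕0 = 1
s2: b2⊕b3⊕b6⊕b7⊕b10⊕b11⊕b14⊕b15⊕b18⊕b19⊕b22⊕b23⊕b26⊕b27⊕b30⊕b31 = 0⊕1⊕0⊕1⊕0⊕1⊕0⊕0⊕1⊕0⊕1⊕0⊕0⊕0⊕0⊕0 = 1
s4: b4⊕b5⊕b6⊕b7⊕b12⊕b13⊕b14⊕b15⊕b20⊕b21⊕b22⊕b23⊕b28⊕b29⊕b30⊕b31 = 1⊕0⊕0⊕1⊕0⊕1⊕0⊕0⊕1⊕0⊕1⊕0⊕1⊕1⊕0⊕0 = 1
s8: b8⊕b9⊕b10⊕b11⊕b12⊕b13⊕b14⊕b15⊕b24⊕b25⊕b26⊕b27⊕b28⊕b29⊕b30⊕b31 = 1⊕0⊕0⊕1⊕0⊕1⊕0⊕0⊕0⊕0⊕0⊕0⊕1⊕1⊕0⊕0 = 1
s16: b16⊕b17⊕b18⊕b19⊕b20⊕b21⊕b22⊕b23⊕b24⊕b25⊕b26⊕b27⊕b28⊕b29⊕b30⊕b31 = 1⊕1⊕1⊕0⊕1⊕0⊕1⊕0⊕0⊕0⊕0⊕0⊕1⊕1⊕0⊕0 = 1
Syndrome (s16...s1) = 11111 → position 31.
Flip bit 31: corrected codeword = 1011001100101001110101000001101
Data bits at positions 3,5,6,7,9,10,11,12,13,14,15,17,18,19,20,21,22,23,24,25,26,27,28,29,30,31: 10010010100110101000001101

10010010100110101000001101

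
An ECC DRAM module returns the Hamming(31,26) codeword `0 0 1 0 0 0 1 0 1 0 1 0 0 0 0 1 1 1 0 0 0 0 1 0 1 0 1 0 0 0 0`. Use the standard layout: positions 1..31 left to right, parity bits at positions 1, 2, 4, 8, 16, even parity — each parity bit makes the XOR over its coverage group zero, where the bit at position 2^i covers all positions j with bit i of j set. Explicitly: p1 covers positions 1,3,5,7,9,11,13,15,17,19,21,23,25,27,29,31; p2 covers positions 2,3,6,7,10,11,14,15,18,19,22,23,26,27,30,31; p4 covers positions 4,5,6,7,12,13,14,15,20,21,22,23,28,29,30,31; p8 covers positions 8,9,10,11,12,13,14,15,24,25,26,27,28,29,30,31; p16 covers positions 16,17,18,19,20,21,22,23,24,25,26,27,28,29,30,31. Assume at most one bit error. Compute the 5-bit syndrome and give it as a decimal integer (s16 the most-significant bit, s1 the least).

0

s1: b1⊕b3⊕b5⊕b7⊕b9⊕b11⊕b13⊕b15⊕b17⊕b19⊕b21⊕b23⊕b25⊕b27⊕b29⊕b31 = 0⊕1⊕0⊕1⊕1⊕1⊕0⊕0⊕1⊕0⊕0⊕1⊕1⊕1⊕0⊕0 = 0
s2: b2⊕b3⊕b6⊕b7⊕b10⊕b11⊕b14⊕b15⊕b18⊕b19⊕b22⊕b23⊕b26⊕b27⊕b30⊕b31 = 0⊕1⊕0⊕1⊕0⊕1⊕0⊕0⊕1⊕0⊕0⊕1⊕0⊕1⊕0⊕0 = 0
s4: b4⊕b5⊕b6⊕b7⊕b12⊕b13⊕b14⊕b15⊕b20⊕b21⊕b22⊕b23⊕b28⊕b29⊕b30⊕b31 = 0⊕0⊕0⊕1⊕0⊕0⊕0⊕0⊕0⊕0⊕0⊕1⊕0⊕0⊕0⊕0 = 0
s8: b8⊕b9⊕b10⊕b11⊕b12⊕b13⊕b14⊕b15⊕b24⊕b25⊕b26⊕b27⊕b28⊕b29⊕b30⊕b31 = 0⊕1⊕0⊕1⊕0⊕0⊕0⊕0⊕0⊕1⊕0⊕1⊕0⊕0⊕0⊕0 = 0
s16: b16⊕b17⊕b18⊕b19⊕b20⊕b21⊕b22⊕b23⊕b24⊕b25⊕b26⊕b27⊕b28⊕b29⊕b30⊕b31 = 1⊕1⊕1⊕0⊕0⊕0⊕0⊕1⊕0⊕1⊕0⊕1⊕0⊕0⊕0⊕0 = 0
Syndrome (s16...s1) = 00000 → position 0 (no error).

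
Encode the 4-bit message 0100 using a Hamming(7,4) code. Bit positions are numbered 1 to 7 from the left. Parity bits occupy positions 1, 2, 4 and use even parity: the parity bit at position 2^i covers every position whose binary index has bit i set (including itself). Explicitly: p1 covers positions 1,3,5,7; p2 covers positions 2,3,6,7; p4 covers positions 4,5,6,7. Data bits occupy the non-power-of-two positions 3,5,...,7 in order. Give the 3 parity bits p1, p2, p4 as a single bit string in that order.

101

Place data bits at non-power-of-two positions: b3=0, b5=1, b6=0, b7=0.
p1 = XOR of data positions {3,5,7} = 0⊕1⊕0 = 1
p2 = XOR of data positions {3,6,7} = 0⊕0⊕0 = 0
p4 = XOR of data positions {5,6,7} = 1⊕0⊕0 = 1
Parity bits p1,p2,p4 = 101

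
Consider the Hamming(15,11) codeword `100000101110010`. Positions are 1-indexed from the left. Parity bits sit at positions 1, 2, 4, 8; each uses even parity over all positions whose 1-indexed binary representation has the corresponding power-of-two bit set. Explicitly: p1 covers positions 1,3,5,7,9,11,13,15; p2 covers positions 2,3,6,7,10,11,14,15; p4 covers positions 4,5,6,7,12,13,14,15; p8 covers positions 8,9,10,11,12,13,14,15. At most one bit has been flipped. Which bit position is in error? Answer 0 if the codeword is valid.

0

s1: b1⊕b3⊕b5⊕b7⊕b9⊕b11⊕b13⊕b15 = 1⊕0⊕0⊕1⊕1⊕1⊕0⊕0 = 0
s2: b2⊕b3⊕b6⊕b7⊕b10⊕b11⊕b14⊕b15 = 0⊕0⊕0⊕1⊕1⊕1⊕1⊕0 = 0
s4: b4⊕b5⊕b6⊕b7⊕b12⊕b13⊕b14⊕b15 = 0⊕0⊕0⊕1⊕0⊕0⊕1⊕0 = 0
s8: b8⊕b9⊕b10⊕b11⊕b12⊕b13⊕b14⊕b15 = 0⊕1⊕1⊕1⊕0⊕0⊕1⊕0 = 0
Syndrome (s8...s1) = 0000 → position 0 (no error).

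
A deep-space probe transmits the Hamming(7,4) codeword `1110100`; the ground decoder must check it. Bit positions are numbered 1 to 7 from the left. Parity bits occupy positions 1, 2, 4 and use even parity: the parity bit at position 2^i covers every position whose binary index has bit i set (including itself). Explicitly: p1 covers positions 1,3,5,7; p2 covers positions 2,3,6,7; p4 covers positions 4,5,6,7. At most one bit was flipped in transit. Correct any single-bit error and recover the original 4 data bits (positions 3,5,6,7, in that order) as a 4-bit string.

s1: b1⊕b3⊕b5⊕b7 = 1⊕1⊕1⊕0 = 1
s2: b2⊕b3⊕b6⊕b7 = 1⊕1⊕0⊕0 = 0
s4: b4⊕b5⊕b6⊕b7 = 0⊕1⊕0⊕0 = 1
Syndrome (s4...s1) = 101 → position 5.
Flip bit 5: corrected codeword = 1110000
Data bits at positions 3,5,6,7: 1000

1000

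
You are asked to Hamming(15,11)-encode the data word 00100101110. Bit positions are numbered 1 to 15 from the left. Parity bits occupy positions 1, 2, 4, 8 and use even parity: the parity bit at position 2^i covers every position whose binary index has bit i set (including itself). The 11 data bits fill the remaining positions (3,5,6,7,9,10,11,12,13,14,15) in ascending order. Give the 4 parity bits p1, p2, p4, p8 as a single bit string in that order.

Place data bits at non-power-of-two positions: b3=0, b5=0, b6=1, b7=0, b9=0, b10=1, b11=0, b12=1, b13=1, b14=1, b15=0.
p1 = XOR of data positions {3,5,7,9,11,13,15} = 0⊕0⊕0⊕0⊕0⊕1⊕0 = 1
p2 = XOR of data positions {3,6,7,10,11,14,15} = 0⊕1⊕0⊕1⊕0⊕1⊕0 = 1
p4 = XOR of data positions {5,6,7,12,13,14,15} = 0⊕1⊕0⊕1⊕1⊕1⊕0 = 0
p8 = XOR of data positions {9,10,11,12,13,14,15} = 0⊕1⊕0⊕1⊕1⊕1⊕0 = 0
Parity bits p1,p2,p4,p8 = 1100

1100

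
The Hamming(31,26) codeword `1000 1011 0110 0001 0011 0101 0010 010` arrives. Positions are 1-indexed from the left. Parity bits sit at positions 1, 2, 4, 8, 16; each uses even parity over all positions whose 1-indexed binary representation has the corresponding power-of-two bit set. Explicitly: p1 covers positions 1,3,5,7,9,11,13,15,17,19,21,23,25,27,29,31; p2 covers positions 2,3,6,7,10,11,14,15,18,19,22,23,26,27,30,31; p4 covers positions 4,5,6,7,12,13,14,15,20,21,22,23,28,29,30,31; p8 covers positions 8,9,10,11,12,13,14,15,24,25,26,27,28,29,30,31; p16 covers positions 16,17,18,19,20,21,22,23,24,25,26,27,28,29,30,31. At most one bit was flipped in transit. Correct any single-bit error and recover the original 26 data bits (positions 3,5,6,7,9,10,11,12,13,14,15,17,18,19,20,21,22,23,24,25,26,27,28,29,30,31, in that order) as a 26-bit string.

s1: b1⊕b3⊕b5⊕b7⊕b9⊕b11⊕b13⊕b15⊕b17⊕b19⊕b21⊕b23⊕b25⊕b27⊕b29⊕b31 = 1⊕0⊕1⊕1⊕0⊕1⊕0⊕0⊕0⊕1⊕0⊕0⊕0⊕1⊕0⊕0 = 0
s2: b2⊕b3⊕b6⊕b7⊕b10⊕b11⊕b14⊕b15⊕b18⊕b19⊕b22⊕b23⊕b26⊕b27⊕b30⊕b31 = 0⊕0⊕0⊕1⊕1⊕1⊕0⊕0⊕0⊕1⊕1⊕0⊕0⊕1⊕1⊕0 = 1
s4: b4⊕b5⊕b6⊕b7⊕b12⊕b13⊕b14⊕b15⊕b20⊕b21⊕b22⊕b23⊕b28⊕b29⊕b30⊕b31 = 0⊕1⊕0⊕1⊕0⊕0⊕0⊕0⊕1⊕0⊕1⊕0⊕0⊕0⊕1⊕0 = 1
s8: b8⊕b9⊕b10⊕b11⊕b12⊕b13⊕b14⊕b15⊕b24⊕b25⊕b26⊕b27⊕b28⊕b29⊕b30⊕b31 = 1⊕0⊕1⊕1⊕0⊕0⊕0⊕0⊕1⊕0⊕0⊕1⊕0⊕0⊕1⊕0 = 0
s16: b16⊕b17⊕b18⊕b19⊕b20⊕b21⊕b22⊕b23⊕b24⊕b25⊕b26⊕b27⊕b28⊕b29⊕b30⊕b31 = 1⊕0⊕0⊕1⊕1⊕0⊕1⊕0⊕1⊕0⊕0⊕1⊕0⊕0⊕1⊕0 = 1
Syndrome (s16...s1) = 10110 → position 22.
Flip bit 22: corrected codeword = 1000101101100001001100010010010
Data bits at positions 3,5,6,7,9,10,11,12,13,14,15,17,18,19,20,21,22,23,24,25,26,27,28,29,30,31: 01010110000001100010010010

01010110000001100010010010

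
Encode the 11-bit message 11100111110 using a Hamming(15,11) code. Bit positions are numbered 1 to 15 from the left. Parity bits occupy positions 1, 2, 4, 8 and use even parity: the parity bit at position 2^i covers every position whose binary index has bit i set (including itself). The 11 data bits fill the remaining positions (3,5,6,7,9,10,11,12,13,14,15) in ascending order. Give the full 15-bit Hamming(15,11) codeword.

Place data bits at non-power-of-two positions: b3=1, b5=1, b6=1, b7=0, b9=0, b10=1, b11=1, b12=1, b13=1, b14=1, b15=0.
p1 = XOR of data positions {3,5,7,9,11,13,15} = 1⊕1⊕0⊕0⊕1⊕1⊕0 = 0
p2 = XOR of data positions {3,6,7,10,11,14,15} = 1⊕1⊕0⊕1⊕1⊕1⊕0 = 1
p4 = XOR of data positions {5,6,7,12,13,14,15} = 1⊕1⊕0⊕1⊕1⊕1⊕0 = 1
p8 = XOR of data positions {9,10,11,12,13,14,15} = 0⊕1⊕1⊕1⊕1⊕1⊕0 = 1
Codeword b1..b15 = 011111010111110

011111010111110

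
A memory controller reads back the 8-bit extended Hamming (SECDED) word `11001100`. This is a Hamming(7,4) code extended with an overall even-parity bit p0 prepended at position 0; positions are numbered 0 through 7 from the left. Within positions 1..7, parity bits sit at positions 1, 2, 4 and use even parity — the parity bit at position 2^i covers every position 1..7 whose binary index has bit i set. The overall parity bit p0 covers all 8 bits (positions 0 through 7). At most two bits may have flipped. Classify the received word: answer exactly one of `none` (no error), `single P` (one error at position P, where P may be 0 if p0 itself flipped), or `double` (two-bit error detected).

s1: b1⊕b3⊕b5⊕b7 = 1⊕0⊕1⊕0 = 0
s2: b2⊕b3⊕b6⊕b7 = 0⊕0⊕0⊕0 = 0
s4: b4⊕b5⊕b6⊕b7 = 1⊕1⊕0⊕0 = 0
Syndrome (s4...s1) = 000 → position 0 (no error).
Overall parity (XOR of all 8 bits, including p0): 1⊕1⊕0⊕0⊕1⊕1⊕0⊕0 = 0
Overall=0, syndrome position=0 → no error.

none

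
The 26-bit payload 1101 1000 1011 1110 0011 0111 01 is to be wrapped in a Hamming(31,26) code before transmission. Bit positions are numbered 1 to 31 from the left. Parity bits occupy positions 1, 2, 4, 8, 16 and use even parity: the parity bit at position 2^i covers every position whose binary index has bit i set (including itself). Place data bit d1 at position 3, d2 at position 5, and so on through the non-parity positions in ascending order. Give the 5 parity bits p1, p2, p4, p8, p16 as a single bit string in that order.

Place data bits at non-power-of-two positions: b3=1, b5=1, b6=0, b7=1, b9=1, b10=0, b11=0, b12=0, b13=1, b14=0, b15=1, b17=1, b18=1, b19=1, b20=1, b21=0, b22=0, b23=0, b24=1, b25=1, b26=0, b27=1, b28=1, b29=1, b30=0, b31=1.
p1 = XOR of data positions {3,5,7,9,11,13,15,17,19,21,23,25,27,29,31} = 1⊕1⊕1⊕1⊕0⊕1⊕1⊕1⊕1⊕0⊕0⊕1⊕1⊕1⊕1 = 0
p2 = XOR of data positions {3,6,7,10,11,14,15,18,19,22,23,26,27,30,31} = 1⊕0⊕1⊕0⊕0⊕0⊕1⊕1⊕1⊕0⊕0⊕0⊕1⊕0⊕1 = 1
p4 = XOR of data positions {5,6,7,12,13,14,15,20,21,22,23,28,29,30,31} = 1⊕0⊕1⊕0⊕1⊕0⊕1⊕1⊕0⊕0⊕0⊕1⊕1⊕0⊕1 = 0
p8 = XOR of data positions {9,10,11,12,13,14,15,24,25,26,27,28,29,30,31} = 1⊕0⊕0⊕0⊕1⊕0⊕1⊕1⊕1⊕0⊕1⊕1⊕1⊕0⊕1 = 1
p16 = XOR of data positions {17,18,19,20,21,22,23,24,25,26,27,28,29,30,31} = 1⊕1⊕1⊕1⊕0⊕0⊕0⊕1⊕1⊕0⊕1⊕1⊕1⊕0⊕1 = 0
Parity bits p1,p2,p4,p8,p16 = 01010

01010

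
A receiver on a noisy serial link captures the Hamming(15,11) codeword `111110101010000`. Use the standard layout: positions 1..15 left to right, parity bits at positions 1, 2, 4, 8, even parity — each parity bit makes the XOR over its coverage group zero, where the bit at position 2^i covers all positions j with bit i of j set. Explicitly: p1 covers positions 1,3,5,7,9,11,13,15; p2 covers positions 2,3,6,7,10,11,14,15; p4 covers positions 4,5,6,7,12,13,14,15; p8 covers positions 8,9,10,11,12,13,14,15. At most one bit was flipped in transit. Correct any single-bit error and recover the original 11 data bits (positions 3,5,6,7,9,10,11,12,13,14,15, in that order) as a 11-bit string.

s1: b1⊕b3⊕b5⊕b7⊕b9⊕b11⊕b13⊕b15 = 1⊕1⊕1⊕1⊕1⊕1⊕0⊕0 = 0
s2: b2⊕b3⊕b6⊕b7⊕b10⊕b11⊕b14⊕b15 = 1⊕1⊕0⊕1⊕0⊕1⊕0⊕0 = 0
s4: b4⊕b5⊕b6⊕b7⊕b12⊕b13⊕b14⊕b15 = 1⊕1⊕0⊕1⊕0⊕0⊕0⊕0 = 1
s8: b8⊕b9⊕b10⊕b11⊕b12⊕b13⊕b14⊕b15 = 0⊕1⊕0⊕1⊕0⊕0⊕0⊕0 = 0
Syndrome (s8...s1) = 0100 → position 4.
Flip bit 4: corrected codeword = 111010101010000
Data bits at positions 3,5,6,7,9,10,11,12,13,14,15: 11011010000

11011010000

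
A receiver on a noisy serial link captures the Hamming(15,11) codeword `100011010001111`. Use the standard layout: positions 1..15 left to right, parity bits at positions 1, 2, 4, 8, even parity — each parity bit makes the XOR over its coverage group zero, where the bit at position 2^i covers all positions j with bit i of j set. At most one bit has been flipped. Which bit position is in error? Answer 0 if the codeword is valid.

s1: b1⊕b3⊕b5⊕b7⊕b9⊕b11⊕b13⊕b15 = 1⊕0⊕1⊕0⊕0⊕0⊕1⊕1 = 0
s2: b2⊕b3⊕b6⊕b7⊕b10⊕b11⊕b14⊕b15 = 0⊕0⊕1⊕0⊕0⊕0⊕1⊕1 = 1
s4: b4⊕b5⊕b6⊕b7⊕b12⊕b13⊕b14⊕b15 = 0⊕1⊕1⊕0⊕1⊕1⊕1⊕1 = 0
s8: b8⊕b9⊕b10⊕b11⊕b12⊕b13⊕b14⊕b15 = 1⊕0⊕0⊕0⊕1⊕1⊕1⊕1 = 1
Syndrome (s8...s1) = 1010 → position 10.

10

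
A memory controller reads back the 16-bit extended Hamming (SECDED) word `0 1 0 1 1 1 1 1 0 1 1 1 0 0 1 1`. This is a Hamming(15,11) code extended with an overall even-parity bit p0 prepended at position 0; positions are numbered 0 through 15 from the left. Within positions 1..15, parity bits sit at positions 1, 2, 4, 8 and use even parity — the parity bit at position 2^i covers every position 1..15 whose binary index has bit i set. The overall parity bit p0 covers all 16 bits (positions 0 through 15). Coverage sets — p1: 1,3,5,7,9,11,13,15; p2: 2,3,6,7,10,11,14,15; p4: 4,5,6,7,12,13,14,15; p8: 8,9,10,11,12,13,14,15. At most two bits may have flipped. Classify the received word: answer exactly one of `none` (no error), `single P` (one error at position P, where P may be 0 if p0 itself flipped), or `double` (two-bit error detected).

s1: b1⊕b3⊕b5⊕b7⊕b9⊕b11⊕b13⊕b15 = 1⊕1⊕1⊕1⊕1⊕1⊕0⊕1 = 1
s2: b2⊕b3⊕b6⊕b7⊕b10⊕b11⊕b14⊕b15 = 0⊕1⊕1⊕1⊕1⊕1⊕1⊕1 = 1
s4: b4⊕b5⊕b6⊕b7⊕b12⊕b13⊕b14⊕b15 = 1⊕1⊕1⊕1⊕0⊕0⊕1⊕1 = 0
s8: b8⊕b9⊕b10⊕b11⊕b12⊕b13⊕b14⊕b15 = 0⊕1⊕1⊕1⊕0⊕0⊕1⊕1 = 1
Syndrome (s8...s1) = 1011 → position 11.
Overall parity (XOR of all 16 bits, including p0): 0⊕1⊕0⊕1⊕1⊕1⊕1⊕1⊕0⊕1⊕1⊕1⊕0⊕0⊕1⊕1 = 1
Overall=1, syndrome position=11 → single-bit error at position 11.

single 11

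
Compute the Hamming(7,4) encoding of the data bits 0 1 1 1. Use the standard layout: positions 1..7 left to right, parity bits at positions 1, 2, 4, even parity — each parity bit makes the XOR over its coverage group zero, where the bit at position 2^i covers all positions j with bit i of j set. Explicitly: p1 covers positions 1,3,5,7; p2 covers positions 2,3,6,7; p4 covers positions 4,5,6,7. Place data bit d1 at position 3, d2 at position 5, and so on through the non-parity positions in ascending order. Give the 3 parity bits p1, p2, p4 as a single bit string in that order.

Place data bits at non-power-of-two positions: b3=0, b5=1, b6=1, b7=1.
p1 = XOR of data positions {3,5,7} = 0⊕1⊕1 = 0
p2 = XOR of data positions {3,6,7} = 0⊕1⊕1 = 0
p4 = XOR of data positions {5,6,7} = 1⊕1⊕1 = 1
Parity bits p1,p2,p4 = 001

001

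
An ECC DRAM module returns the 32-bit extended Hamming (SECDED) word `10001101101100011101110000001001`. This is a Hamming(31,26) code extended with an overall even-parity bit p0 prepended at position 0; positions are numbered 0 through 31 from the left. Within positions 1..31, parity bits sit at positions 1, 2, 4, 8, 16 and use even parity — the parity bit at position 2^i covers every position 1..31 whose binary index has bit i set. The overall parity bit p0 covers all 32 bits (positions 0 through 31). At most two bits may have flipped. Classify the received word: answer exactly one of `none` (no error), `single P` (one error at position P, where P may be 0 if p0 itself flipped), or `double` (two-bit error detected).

single 16

s1: b1⊕b3⊕b5⊕b7⊕b9⊕b11⊕b13⊕b15⊕b17⊕b19⊕b21⊕b23⊕b25⊕b27⊕b29⊕b31 = 0⊕0⊕1⊕1⊕0⊕1⊕0⊕1⊕1⊕1⊕1⊕0⊕0⊕0⊕0⊕1 = 0
s2: b2⊕b3⊕b6⊕b7⊕b10⊕b11⊕b14⊕b15⊕b18⊕b19⊕b22⊕b23⊕b26⊕b27⊕b30⊕b31 = 0⊕0⊕0⊕1⊕1⊕1⊕0⊕1⊕0⊕1⊕0⊕0⊕0⊕0⊕0⊕1 = 0
s4: b4⊕b5⊕b6⊕b7⊕b12⊕b13⊕b14⊕b15⊕b20⊕b21⊕b22⊕b23⊕b28⊕b29⊕b30⊕b31 = 1⊕1⊕0⊕1⊕0⊕0⊕0⊕1⊕1⊕1⊕0⊕0⊕1⊕0⊕0⊕1 = 0
s8: b8⊕b9⊕b10⊕b11⊕b12⊕b13⊕b14⊕b15⊕b24⊕b25⊕b26⊕b27⊕b28⊕b29⊕b30⊕b31 = 1⊕0⊕1⊕1⊕0⊕0⊕0⊕1⊕0⊕0⊕0⊕0⊕1⊕0⊕0⊕1 = 0
s16: b16⊕b17⊕b18⊕b19⊕b20⊕b21⊕b22⊕b23⊕b24⊕b25⊕b26⊕b27⊕b28⊕b29⊕b30⊕b31 = 1⊕1⊕0⊕1⊕1⊕1⊕0⊕0⊕0⊕0⊕0⊕0⊕1⊕0⊕0⊕1 = 1
Syndrome (s16...s1) = 10000 → position 16.
Overall parity (XOR of all 32 bits, including p0): 1⊕0⊕0⊕0⊕1⊕1⊕0⊕1⊕1⊕0⊕1⊕1⊕0⊕0⊕0⊕1⊕1⊕1⊕0⊕1⊕1⊕1⊕0⊕0⊕0⊕0⊕0⊕0⊕1⊕0⊕0⊕1 = 1
Overall=1, syndrome position=16 → single-bit error at position 16.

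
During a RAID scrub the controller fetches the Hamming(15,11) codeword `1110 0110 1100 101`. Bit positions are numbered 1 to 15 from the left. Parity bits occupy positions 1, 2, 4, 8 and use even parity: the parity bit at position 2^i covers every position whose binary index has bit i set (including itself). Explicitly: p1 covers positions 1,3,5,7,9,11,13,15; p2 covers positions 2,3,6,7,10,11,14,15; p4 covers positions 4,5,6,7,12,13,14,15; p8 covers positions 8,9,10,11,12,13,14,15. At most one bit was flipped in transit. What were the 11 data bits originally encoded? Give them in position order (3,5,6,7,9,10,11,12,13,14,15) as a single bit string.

10111100101

s1: b1⊕b3⊕b5⊕b7⊕b9⊕b11⊕b13⊕b15 = 1⊕1⊕0⊕1⊕1⊕0⊕1⊕1 = 0
s2: b2⊕b3⊕b6⊕b7⊕b10⊕b11⊕b14⊕b15 = 1⊕1⊕1⊕1⊕1⊕0⊕0⊕1 = 0
s4: b4⊕b5⊕b6⊕b7⊕b12⊕b13⊕b14⊕b15 = 0⊕0⊕1⊕1⊕0⊕1⊕0⊕1 = 0
s8: b8⊕b9⊕b10⊕b11⊕b12⊕b13⊕b14⊕b15 = 0⊕1⊕1⊕0⊕0⊕1⊕0⊕1 = 0
Syndrome (s8...s1) = 0000 → position 0 (no error).
No correction needed.
Data bits at positions 3,5,6,7,9,10,11,12,13,14,15: 10111100101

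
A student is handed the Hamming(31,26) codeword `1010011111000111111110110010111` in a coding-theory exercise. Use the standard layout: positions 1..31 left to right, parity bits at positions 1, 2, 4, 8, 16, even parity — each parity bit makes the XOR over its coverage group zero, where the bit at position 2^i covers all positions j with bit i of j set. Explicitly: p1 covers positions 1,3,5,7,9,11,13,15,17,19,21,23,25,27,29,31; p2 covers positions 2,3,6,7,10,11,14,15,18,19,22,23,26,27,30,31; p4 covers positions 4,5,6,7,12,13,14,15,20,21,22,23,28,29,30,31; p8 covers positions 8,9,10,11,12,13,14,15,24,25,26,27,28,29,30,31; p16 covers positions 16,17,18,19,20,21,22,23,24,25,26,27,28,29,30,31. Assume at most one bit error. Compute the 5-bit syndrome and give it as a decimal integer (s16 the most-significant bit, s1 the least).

0

s1: b1⊕b3⊕b5⊕b7⊕b9⊕b11⊕b13⊕b15⊕b17⊕b19⊕b21⊕b23⊕b25⊕b27⊕b29⊕b31 = 1⊕1⊕0⊕1⊕1⊕0⊕0⊕1⊕1⊕1⊕1⊕1⊕0⊕1⊕1⊕1 = 0
s2: b2⊕b3⊕b6⊕b7⊕b10⊕b11⊕b14⊕b15⊕b18⊕b19⊕b22⊕b23⊕b26⊕b27⊕b30⊕b31 = 0⊕1⊕1⊕1⊕1⊕0⊕1⊕1⊕1⊕1⊕0⊕1⊕0⊕1⊕1⊕1 = 0
s4: b4⊕b5⊕b6⊕b7⊕b12⊕b13⊕b14⊕b15⊕b20⊕b21⊕b22⊕b23⊕b28⊕b29⊕b30⊕b31 = 0⊕0⊕1⊕1⊕0⊕0⊕1⊕1⊕1⊕1⊕0⊕1⊕0⊕1⊕1⊕1 = 0
s8: b8⊕b9⊕b10⊕b11⊕b12⊕b13⊕b14⊕b15⊕b24⊕b25⊕b26⊕b27⊕b28⊕b29⊕b30⊕b31 = 1⊕1⊕1⊕0⊕0⊕0⊕1⊕1⊕1⊕0⊕0⊕1⊕0⊕1⊕1⊕1 = 0
s16: b16⊕b17⊕b18⊕b19⊕b20⊕b21⊕b22⊕b23⊕b24⊕b25⊕b26⊕b27⊕b28⊕b29⊕b30⊕b31 = 1⊕1⊕1⊕1⊕1⊕1⊕0⊕1⊕1⊕0⊕0⊕1⊕0⊕1⊕1⊕1 = 0
Syndrome (s16...s1) = 00000 → position 0 (no error).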